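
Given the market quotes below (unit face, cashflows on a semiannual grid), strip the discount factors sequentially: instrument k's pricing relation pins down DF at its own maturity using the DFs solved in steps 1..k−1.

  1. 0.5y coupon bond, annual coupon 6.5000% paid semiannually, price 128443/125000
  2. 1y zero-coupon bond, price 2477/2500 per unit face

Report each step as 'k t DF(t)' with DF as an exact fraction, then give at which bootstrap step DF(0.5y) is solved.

step 1 [0.5y] bond c/2=13/400: DF=(128443/125000 − 13/400·(0))/(1+13/400) = 622/625 ≈ 0.995200
step 2 [1y] zero: DF = P = 2477/2500 ≈ 0.990800

1 1/2 622/625
2 1 2477/2500
DF(0.5y) is solved at step 1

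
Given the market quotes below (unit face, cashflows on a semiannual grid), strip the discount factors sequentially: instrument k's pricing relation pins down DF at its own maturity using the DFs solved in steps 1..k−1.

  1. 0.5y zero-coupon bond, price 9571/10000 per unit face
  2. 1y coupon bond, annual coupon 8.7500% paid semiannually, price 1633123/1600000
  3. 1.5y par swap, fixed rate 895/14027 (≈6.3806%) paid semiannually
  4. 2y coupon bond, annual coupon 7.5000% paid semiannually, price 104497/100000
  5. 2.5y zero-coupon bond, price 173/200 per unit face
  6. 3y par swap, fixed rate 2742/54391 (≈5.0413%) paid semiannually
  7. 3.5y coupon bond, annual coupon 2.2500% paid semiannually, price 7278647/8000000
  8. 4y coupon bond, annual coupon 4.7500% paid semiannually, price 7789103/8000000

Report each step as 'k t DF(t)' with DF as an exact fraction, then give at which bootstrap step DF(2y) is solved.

step 1 [0.5y] zero: DF = P = 9571/10000 ≈ 0.957100
step 2 [1y] bond c/2=7/160: DF=(1633123/1600000 − 7/160·(0.957100))/(1+7/160) = 4689/5000 ≈ 0.937800
step 3 [1.5y] swap r/2=895/28054: DF=(1 − 895/28054·(0.957100+0.937800))/(1+895/28054) = 1821/2000 ≈ 0.910500
step 4 [2y] bond c/2=3/80: DF=(104497/100000 − 3/80·(0.957100+0.937800+0.910500))/(1+3/80) = 4529/5000 ≈ 0.905800
step 5 [2.5y] zero: DF = P = 173/200 ≈ 0.865000
step 6 [3y] swap r/2=1371/54391: DF=(1 − 1371/54391·(0.957100+0.937800+0.910500+0.905800+0.865000))/(1+1371/54391) = 8629/10000 ≈ 0.862900
step 7 [3.5y] bond c/2=9/800: DF=(7278647/8000000 − 9/800·(0.957100+0.937800+0.910500+0.905800+0.865000+0.862900))/(1+9/800) = 1049/1250 ≈ 0.839200
step 8 [4y] bond c/2=19/800: DF=(7789103/8000000 − 19/800·(0.957100+0.937800+0.910500+0.905800+0.865000+0.862900+0.839200))/(1+19/800) = 4027/5000 ≈ 0.805400

1 1/2 9571/10000
2 1 4689/5000
3 3/2 1821/2000
4 2 4529/5000
5 5/2 173/200
6 3 8629/10000
7 7/2 1049/1250
8 4 4027/5000
DF(2y) is solved at step 4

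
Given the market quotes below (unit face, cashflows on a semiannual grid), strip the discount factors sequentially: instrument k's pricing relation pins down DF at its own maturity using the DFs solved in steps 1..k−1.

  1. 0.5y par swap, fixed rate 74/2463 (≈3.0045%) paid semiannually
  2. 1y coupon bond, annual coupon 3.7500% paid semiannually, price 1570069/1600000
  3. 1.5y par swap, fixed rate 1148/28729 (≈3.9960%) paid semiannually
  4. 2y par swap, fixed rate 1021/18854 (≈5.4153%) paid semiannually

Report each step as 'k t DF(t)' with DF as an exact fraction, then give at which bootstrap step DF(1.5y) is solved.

step 1 [0.5y] swap r/2=37/2463: DF=(1 − 37/2463·(0))/(1+37/2463) = 2463/2500 ≈ 0.985200
step 2 [1y] bond c/2=3/160: DF=(1570069/1600000 − 3/160·(0.985200))/(1+3/160) = 9451/10000 ≈ 0.945100
step 3 [1.5y] swap r/2=574/28729: DF=(1 − 574/28729·(0.985200+0.945100))/(1+574/28729) = 4713/5000 ≈ 0.942600
step 4 [2y] swap r/2=1021/37708: DF=(1 − 1021/37708·(0.985200+0.945100+0.942600))/(1+1021/37708) = 8979/10000 ≈ 0.897900

1 1/2 2463/2500
2 1 9451/10000
3 3/2 4713/5000
4 2 8979/10000
DF(1.5y) is solved at step 3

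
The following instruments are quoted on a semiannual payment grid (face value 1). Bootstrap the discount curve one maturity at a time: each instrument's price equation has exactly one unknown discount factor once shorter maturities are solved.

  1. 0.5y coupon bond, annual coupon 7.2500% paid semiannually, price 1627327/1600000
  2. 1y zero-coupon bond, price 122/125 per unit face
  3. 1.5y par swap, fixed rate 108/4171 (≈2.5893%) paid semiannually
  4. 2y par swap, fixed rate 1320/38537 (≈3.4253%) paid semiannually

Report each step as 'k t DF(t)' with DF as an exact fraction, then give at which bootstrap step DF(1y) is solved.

step 1 [0.5y] bond c/2=29/800: DF=(1627327/1600000 − 29/800·(0))/(1+29/800) = 1963/2000 ≈ 0.981500
step 2 [1y] zero: DF = P = 122/125 ≈ 0.976000
step 3 [1.5y] swap r/2=54/4171: DF=(1 − 54/4171·(0.981500+0.976000))/(1+54/4171) = 4811/5000 ≈ 0.962200
step 4 [2y] swap r/2=660/38537: DF=(1 − 660/38537·(0.981500+0.976000+0.962200))/(1+660/38537) = 467/500 ≈ 0.934000

1 1/2 1963/2000
2 1 122/125
3 3/2 4811/5000
4 2 467/500
DF(1y) is solved at step 2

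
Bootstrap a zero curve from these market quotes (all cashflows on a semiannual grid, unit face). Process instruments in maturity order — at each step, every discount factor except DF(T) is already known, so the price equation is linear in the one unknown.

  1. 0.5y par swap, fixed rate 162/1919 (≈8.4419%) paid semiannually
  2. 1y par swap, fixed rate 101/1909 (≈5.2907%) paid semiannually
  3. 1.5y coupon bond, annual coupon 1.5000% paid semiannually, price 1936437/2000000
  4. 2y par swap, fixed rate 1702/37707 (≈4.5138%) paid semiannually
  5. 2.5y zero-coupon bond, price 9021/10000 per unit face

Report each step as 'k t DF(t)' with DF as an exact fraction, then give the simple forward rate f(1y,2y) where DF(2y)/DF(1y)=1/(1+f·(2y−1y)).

step 1 [0.5y] swap r/2=81/1919: DF=(1 − 81/1919·(0))/(1+81/1919) = 1919/2000 ≈ 0.959500
step 2 [1y] swap r/2=101/3818: DF=(1 − 101/3818·(0.959500))/(1+101/3818) = 1899/2000 ≈ 0.949500
step 3 [1.5y] bond c/2=3/400: DF=(1936437/2000000 − 3/400·(0.959500+0.949500))/(1+3/400) = 2367/2500 ≈ 0.946800
step 4 [2y] swap r/2=851/37707: DF=(1 − 851/37707·(0.959500+0.949500+0.946800))/(1+851/37707) = 9149/10000 ≈ 0.914900
step 5 [2.5y] zero: DF = P = 9021/10000 ≈ 0.902100

1 1/2 1919/2000
2 1 1899/2000
3 3/2 2367/2500
4 2 9149/10000
5 5/2 9021/10000
f(1y,2y) = ((1899/2000)/(9149/10000) − 1)/(1) = 346/9149 ≈ 3.7818%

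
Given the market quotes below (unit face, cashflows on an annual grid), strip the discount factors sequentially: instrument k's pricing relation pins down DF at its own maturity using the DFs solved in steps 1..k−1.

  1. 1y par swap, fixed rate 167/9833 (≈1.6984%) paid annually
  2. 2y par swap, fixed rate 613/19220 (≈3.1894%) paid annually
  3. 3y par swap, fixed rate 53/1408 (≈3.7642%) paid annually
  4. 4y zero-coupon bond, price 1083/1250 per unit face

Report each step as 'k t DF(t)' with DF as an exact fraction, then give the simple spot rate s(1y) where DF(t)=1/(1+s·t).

1 1 9833/10000
2 2 9387/10000
3 3 447/500
4 4 1083/1250
s(1y) = (1/(9833/10000) − 1)/(1) = 167/9833 ≈ 1.6984%

step 1 [1y] swap r/1=167/9833: DF=(1 − 167/9833·(0))/(1+167/9833) = 9833/10000 ≈ 0.983300
step 2 [2y] swap r/1=613/19220: DF=(1 − 613/19220·(0.983300))/(1+613/19220) = 9387/10000 ≈ 0.938700
step 3 [3y] swap r/1=53/1408: DF=(1 − 53/1408·(0.983300+0.938700))/(1+53/1408) = 447/500 ≈ 0.894000
step 4 [4y] zero: DF = P = 1083/1250 ≈ 0.866400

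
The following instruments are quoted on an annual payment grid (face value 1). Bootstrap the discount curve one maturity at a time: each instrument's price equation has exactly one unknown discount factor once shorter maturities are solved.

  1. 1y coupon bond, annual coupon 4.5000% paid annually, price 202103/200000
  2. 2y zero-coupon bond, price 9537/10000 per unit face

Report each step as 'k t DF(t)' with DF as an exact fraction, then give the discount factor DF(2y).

1 1 967/1000
2 2 9537/10000
DF(2y) = 9537/10000 ≈ 0.953700

step 1 [1y] bond c/1=9/200: DF=(202103/200000 − 9/200·(0))/(1+9/200) = 967/1000 ≈ 0.967000
step 2 [2y] zero: DF = P = 9537/10000 ≈ 0.953700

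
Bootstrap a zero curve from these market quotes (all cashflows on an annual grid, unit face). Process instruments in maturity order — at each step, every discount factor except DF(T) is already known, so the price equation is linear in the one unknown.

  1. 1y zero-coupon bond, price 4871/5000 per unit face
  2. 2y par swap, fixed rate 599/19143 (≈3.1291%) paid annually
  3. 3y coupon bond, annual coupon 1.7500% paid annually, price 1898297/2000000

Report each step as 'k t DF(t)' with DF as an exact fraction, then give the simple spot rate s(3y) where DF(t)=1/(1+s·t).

step 1 [1y] zero: DF = P = 4871/5000 ≈ 0.974200
step 2 [2y] swap r/1=599/19143: DF=(1 − 599/19143·(0.974200))/(1+599/19143) = 9401/10000 ≈ 0.940100
step 3 [3y] bond c/1=7/400: DF=(1898297/2000000 − 7/400·(0.974200+0.940100))/(1+7/400) = 8999/10000 ≈ 0.899900

1 1 4871/5000
2 2 9401/10000
3 3 8999/10000
s(3y) = (1/(8999/10000) − 1)/(3) = 1001/26997 ≈ 3.7078%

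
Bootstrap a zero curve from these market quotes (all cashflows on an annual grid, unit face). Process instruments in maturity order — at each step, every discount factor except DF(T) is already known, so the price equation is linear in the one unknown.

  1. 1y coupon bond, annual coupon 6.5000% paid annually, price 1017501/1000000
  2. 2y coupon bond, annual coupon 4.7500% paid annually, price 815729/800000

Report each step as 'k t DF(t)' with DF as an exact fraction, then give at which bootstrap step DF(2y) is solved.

step 1 [1y] bond c/1=13/200: DF=(1017501/1000000 − 13/200·(0))/(1+13/200) = 4777/5000 ≈ 0.955400
step 2 [2y] bond c/1=19/400: DF=(815729/800000 − 19/400·(0.955400))/(1+19/400) = 9301/10000 ≈ 0.930100

1 1 4777/5000
2 2 9301/10000
DF(2y) is solved at step 2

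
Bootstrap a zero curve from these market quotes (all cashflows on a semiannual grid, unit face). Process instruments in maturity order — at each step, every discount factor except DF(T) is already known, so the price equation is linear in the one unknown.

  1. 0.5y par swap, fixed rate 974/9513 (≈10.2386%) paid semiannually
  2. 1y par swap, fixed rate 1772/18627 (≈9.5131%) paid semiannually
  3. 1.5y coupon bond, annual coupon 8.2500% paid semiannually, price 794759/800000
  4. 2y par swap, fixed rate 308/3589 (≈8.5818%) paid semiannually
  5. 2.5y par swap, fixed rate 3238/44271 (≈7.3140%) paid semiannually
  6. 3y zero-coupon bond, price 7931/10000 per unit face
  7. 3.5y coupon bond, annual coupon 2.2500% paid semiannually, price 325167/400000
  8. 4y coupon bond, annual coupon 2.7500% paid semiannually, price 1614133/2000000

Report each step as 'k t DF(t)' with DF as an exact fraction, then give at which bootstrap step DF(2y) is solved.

step 1 [0.5y] swap r/2=487/9513: DF=(1 − 487/9513·(0))/(1+487/9513) = 9513/10000 ≈ 0.951300
step 2 [1y] swap r/2=886/18627: DF=(1 − 886/18627·(0.951300))/(1+886/18627) = 4557/5000 ≈ 0.911400
step 3 [1.5y] bond c/2=33/800: DF=(794759/800000 − 33/800·(0.951300+0.911400))/(1+33/800) = 8803/10000 ≈ 0.880300
step 4 [2y] swap r/2=154/3589: DF=(1 − 154/3589·(0.951300+0.911400+0.880300))/(1+154/3589) = 423/500 ≈ 0.846000
step 5 [2.5y] swap r/2=1619/44271: DF=(1 − 1619/44271·(0.951300+0.911400+0.880300+0.846000))/(1+1619/44271) = 8381/10000 ≈ 0.838100
step 6 [3y] zero: DF = P = 7931/10000 ≈ 0.793100
step 7 [3.5y] bond c/2=9/800: DF=(325167/400000 − 9/800·(0.951300+0.911400+0.880300+0.846000+0.838100+0.793100))/(1+9/800) = 3729/5000 ≈ 0.745800
step 8 [4y] bond c/2=11/800: DF=(1614133/2000000 − 11/800·(0.951300+0.911400+0.880300+0.846000+0.838100+0.793100+0.745800))/(1+11/800) = 447/625 ≈ 0.715200

1 1/2 9513/10000
2 1 4557/5000
3 3/2 8803/10000
4 2 423/500
5 5/2 8381/10000
6 3 7931/10000
7 7/2 3729/5000
8 4 447/625
DF(2y) is solved at step 4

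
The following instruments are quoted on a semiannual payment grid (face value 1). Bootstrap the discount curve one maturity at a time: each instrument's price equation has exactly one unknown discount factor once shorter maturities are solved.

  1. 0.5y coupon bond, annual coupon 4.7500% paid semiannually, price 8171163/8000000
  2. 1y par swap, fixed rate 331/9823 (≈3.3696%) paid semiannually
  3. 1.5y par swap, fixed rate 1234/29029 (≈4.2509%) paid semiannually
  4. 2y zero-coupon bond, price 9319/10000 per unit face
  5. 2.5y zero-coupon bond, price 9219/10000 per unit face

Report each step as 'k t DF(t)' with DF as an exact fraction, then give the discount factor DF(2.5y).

1 1/2 9977/10000
2 1 9669/10000
3 3/2 9383/10000
4 2 9319/10000
5 5/2 9219/10000
DF(2.5y) = 9219/10000 ≈ 0.921900

step 1 [0.5y] bond c/2=19/800: DF=(8171163/8000000 − 19/800·(0))/(1+19/800) = 9977/10000 ≈ 0.997700
step 2 [1y] swap r/2=331/19646: DF=(1 − 331/19646·(0.997700))/(1+331/19646) = 9669/10000 ≈ 0.966900
step 3 [1.5y] swap r/2=617/29029: DF=(1 − 617/29029·(0.997700+0.966900))/(1+617/29029) = 9383/10000 ≈ 0.938300
step 4 [2y] zero: DF = P = 9319/10000 ≈ 0.931900
step 5 [2.5y] zero: DF = P = 9219/10000 ≈ 0.921900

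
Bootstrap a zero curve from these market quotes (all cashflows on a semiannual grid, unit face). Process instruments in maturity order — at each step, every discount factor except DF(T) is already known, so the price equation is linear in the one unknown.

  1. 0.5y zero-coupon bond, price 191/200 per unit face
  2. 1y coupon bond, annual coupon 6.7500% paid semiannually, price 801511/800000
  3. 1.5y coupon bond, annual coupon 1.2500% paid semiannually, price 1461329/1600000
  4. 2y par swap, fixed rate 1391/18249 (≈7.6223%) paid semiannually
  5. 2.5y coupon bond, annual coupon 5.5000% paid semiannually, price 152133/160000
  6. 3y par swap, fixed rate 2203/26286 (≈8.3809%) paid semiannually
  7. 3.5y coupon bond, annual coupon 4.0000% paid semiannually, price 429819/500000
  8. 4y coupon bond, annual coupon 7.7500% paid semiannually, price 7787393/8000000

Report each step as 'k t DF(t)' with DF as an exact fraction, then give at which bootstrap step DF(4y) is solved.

1 1/2 191/200
2 1 469/500
3 3/2 8959/10000
4 2 8609/10000
5 5/2 8277/10000
6 3 7797/10000
7 7/2 7397/10000
8 4 3567/5000
DF(4y) is solved at step 8

step 1 [0.5y] zero: DF = P = 191/200 ≈ 0.955000
step 2 [1y] bond c/2=27/800: DF=(801511/800000 − 27/800·(0.955000))/(1+27/800) = 469/500 ≈ 0.938000
step 3 [1.5y] bond c/2=1/160: DF=(1461329/1600000 − 1/160·(0.955000+0.938000))/(1+1/160) = 8959/10000 ≈ 0.895900
step 4 [2y] swap r/2=1391/36498: DF=(1 − 1391/36498·(0.955000+0.938000+0.895900))/(1+1391/36498) = 8609/10000 ≈ 0.860900
step 5 [2.5y] bond c/2=11/400: DF=(152133/160000 − 11/400·(0.955000+0.938000+0.895900+0.860900))/(1+11/400) = 8277/10000 ≈ 0.827700
step 6 [3y] swap r/2=2203/52572: DF=(1 − 2203/52572·(0.955000+0.938000+0.895900+0.860900+0.827700))/(1+2203/52572) = 7797/10000 ≈ 0.779700
step 7 [3.5y] bond c/2=1/50: DF=(429819/500000 − 1/50·(0.955000+0.938000+0.895900+0.860900+0.827700+0.779700))/(1+1/50) = 7397/10000 ≈ 0.739700
step 8 [4y] bond c/2=31/800: DF=(7787393/8000000 − 31/800·(0.955000+0.938000+0.895900+0.860900+0.827700+0.779700+0.739700))/(1+31/800) = 3567/5000 ≈ 0.713400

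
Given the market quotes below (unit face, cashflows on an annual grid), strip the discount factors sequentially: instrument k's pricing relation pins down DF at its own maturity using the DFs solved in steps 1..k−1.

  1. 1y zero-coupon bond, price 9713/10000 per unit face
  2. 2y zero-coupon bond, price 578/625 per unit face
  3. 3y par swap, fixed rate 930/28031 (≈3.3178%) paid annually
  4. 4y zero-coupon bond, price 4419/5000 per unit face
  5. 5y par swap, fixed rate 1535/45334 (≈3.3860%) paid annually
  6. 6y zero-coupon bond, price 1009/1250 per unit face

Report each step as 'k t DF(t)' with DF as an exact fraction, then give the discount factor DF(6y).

1 1 9713/10000
2 2 578/625
3 3 907/1000
4 4 4419/5000
5 5 1693/2000
6 6 1009/1250
DF(6y) = 1009/1250 ≈ 0.807200

step 1 [1y] zero: DF = P = 9713/10000 ≈ 0.971300
step 2 [2y] zero: DF = P = 578/625 ≈ 0.924800
step 3 [3y] swap r/1=930/28031: DF=(1 − 930/28031·(0.971300+0.924800))/(1+930/28031) = 907/1000 ≈ 0.907000
step 4 [4y] zero: DF = P = 4419/5000 ≈ 0.883800
step 5 [5y] swap r/1=1535/45334: DF=(1 − 1535/45334·(0.971300+0.924800+0.907000+0.883800))/(1+1535/45334) = 1693/2000 ≈ 0.846500
step 6 [6y] zero: DF = P = 1009/1250 ≈ 0.807200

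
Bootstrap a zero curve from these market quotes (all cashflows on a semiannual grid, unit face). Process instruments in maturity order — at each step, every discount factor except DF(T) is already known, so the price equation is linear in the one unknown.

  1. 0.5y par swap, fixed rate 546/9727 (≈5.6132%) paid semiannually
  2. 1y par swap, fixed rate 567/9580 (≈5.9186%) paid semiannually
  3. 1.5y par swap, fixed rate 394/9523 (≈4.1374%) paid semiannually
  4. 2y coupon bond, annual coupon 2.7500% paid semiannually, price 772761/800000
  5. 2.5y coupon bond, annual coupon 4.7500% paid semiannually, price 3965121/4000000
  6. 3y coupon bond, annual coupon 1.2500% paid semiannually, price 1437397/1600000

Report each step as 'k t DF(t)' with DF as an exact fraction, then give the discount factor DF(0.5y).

1 1/2 9727/10000
2 1 9433/10000
3 3/2 9409/10000
4 2 9141/10000
5 5/2 1101/1250
6 3 8639/10000
DF(0.5y) = 9727/10000 ≈ 0.972700

step 1 [0.5y] swap r/2=273/9727: DF=(1 − 273/9727·(0))/(1+273/9727) = 9727/10000 ≈ 0.972700
step 2 [1y] swap r/2=567/19160: DF=(1 − 567/19160·(0.972700))/(1+567/19160) = 9433/10000 ≈ 0.943300
step 3 [1.5y] swap r/2=197/9523: DF=(1 − 197/9523·(0.972700+0.943300))/(1+197/9523) = 9409/10000 ≈ 0.940900
step 4 [2y] bond c/2=11/800: DF=(772761/800000 − 11/800·(0.972700+0.943300+0.940900))/(1+11/800) = 9141/10000 ≈ 0.914100
step 5 [2.5y] bond c/2=19/800: DF=(3965121/4000000 − 19/800·(0.972700+0.943300+0.940900+0.914100))/(1+19/800) = 1101/1250 ≈ 0.880800
step 6 [3y] bond c/2=1/160: DF=(1437397/1600000 − 1/160·(0.972700+0.943300+0.940900+0.914100+0.880800))/(1+1/160) = 8639/10000 ≈ 0.863900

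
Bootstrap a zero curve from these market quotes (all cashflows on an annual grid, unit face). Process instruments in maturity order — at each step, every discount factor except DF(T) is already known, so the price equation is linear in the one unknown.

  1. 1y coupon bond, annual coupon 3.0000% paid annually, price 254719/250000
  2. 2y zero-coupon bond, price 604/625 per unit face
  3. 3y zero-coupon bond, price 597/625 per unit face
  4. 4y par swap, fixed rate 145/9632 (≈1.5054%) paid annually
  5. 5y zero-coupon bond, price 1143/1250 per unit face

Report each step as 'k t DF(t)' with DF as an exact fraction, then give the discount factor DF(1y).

step 1 [1y] bond c/1=3/100: DF=(254719/250000 − 3/100·(0))/(1+3/100) = 2473/2500 ≈ 0.989200
step 2 [2y] zero: DF = P = 604/625 ≈ 0.966400
step 3 [3y] zero: DF = P = 597/625 ≈ 0.955200
step 4 [4y] swap r/1=145/9632: DF=(1 − 145/9632·(0.989200+0.966400+0.955200))/(1+145/9632) = 471/500 ≈ 0.942000
step 5 [5y] zero: DF = P = 1143/1250 ≈ 0.914400

1 1 2473/2500
2 2 604/625
3 3 597/625
4 4 471/500
5 5 1143/1250
DF(1y) = 2473/2500 ≈ 0.989200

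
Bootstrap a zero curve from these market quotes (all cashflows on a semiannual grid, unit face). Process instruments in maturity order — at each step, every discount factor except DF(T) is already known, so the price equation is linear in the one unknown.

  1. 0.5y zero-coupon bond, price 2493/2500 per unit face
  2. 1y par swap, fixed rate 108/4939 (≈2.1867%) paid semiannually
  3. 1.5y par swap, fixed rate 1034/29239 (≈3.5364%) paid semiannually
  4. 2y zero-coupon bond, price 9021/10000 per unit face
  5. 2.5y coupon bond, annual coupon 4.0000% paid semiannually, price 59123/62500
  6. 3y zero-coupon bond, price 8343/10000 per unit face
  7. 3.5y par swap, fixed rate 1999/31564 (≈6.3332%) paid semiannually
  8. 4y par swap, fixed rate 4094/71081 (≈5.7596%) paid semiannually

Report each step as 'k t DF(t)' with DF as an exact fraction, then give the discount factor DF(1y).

step 1 [0.5y] zero: DF = P = 2493/2500 ≈ 0.997200
step 2 [1y] swap r/2=54/4939: DF=(1 − 54/4939·(0.997200))/(1+54/4939) = 1223/1250 ≈ 0.978400
step 3 [1.5y] swap r/2=517/29239: DF=(1 − 517/29239·(0.997200+0.978400))/(1+517/29239) = 9483/10000 ≈ 0.948300
step 4 [2y] zero: DF = P = 9021/10000 ≈ 0.902100
step 5 [2.5y] bond c/2=1/50: DF=(59123/62500 − 1/50·(0.997200+0.978400+0.948300+0.902100))/(1+1/50) = 2131/2500 ≈ 0.852400
step 6 [3y] zero: DF = P = 8343/10000 ≈ 0.834300
step 7 [3.5y] swap r/2=1999/63128: DF=(1 − 1999/63128·(0.997200+0.978400+0.948300+0.902100+0.852400+0.834300))/(1+1999/63128) = 8001/10000 ≈ 0.800100
step 8 [4y] swap r/2=2047/71081: DF=(1 − 2047/71081·(0.997200+0.978400+0.948300+0.902100+0.852400+0.834300+0.800100))/(1+2047/71081) = 7953/10000 ≈ 0.795300

1 1/2 2493/2500
2 1 1223/1250
3 3/2 9483/10000
4 2 9021/10000
5 5/2 2131/2500
6 3 8343/10000
7 7/2 8001/10000
8 4 7953/10000
DF(1y) = 1223/1250 ≈ 0.978400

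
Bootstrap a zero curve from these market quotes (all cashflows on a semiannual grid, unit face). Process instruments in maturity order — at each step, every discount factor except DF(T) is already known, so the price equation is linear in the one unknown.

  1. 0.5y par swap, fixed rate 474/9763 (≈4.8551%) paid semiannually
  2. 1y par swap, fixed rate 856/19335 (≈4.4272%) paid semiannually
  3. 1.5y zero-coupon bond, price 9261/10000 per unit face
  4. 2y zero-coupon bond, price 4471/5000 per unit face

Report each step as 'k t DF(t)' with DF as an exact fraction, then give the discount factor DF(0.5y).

1 1/2 9763/10000
2 1 2393/2500
3 3/2 9261/10000
4 2 4471/5000
DF(0.5y) = 9763/10000 ≈ 0.976300

step 1 [0.5y] swap r/2=237/9763: DF=(1 − 237/9763·(0))/(1+237/9763) = 9763/10000 ≈ 0.976300
step 2 [1y] swap r/2=428/19335: DF=(1 − 428/19335·(0.976300))/(1+428/19335) = 2393/2500 ≈ 0.957200
step 3 [1.5y] zero: DF = P = 9261/10000 ≈ 0.926100
step 4 [2y] zero: DF = P = 4471/5000 ≈ 0.894200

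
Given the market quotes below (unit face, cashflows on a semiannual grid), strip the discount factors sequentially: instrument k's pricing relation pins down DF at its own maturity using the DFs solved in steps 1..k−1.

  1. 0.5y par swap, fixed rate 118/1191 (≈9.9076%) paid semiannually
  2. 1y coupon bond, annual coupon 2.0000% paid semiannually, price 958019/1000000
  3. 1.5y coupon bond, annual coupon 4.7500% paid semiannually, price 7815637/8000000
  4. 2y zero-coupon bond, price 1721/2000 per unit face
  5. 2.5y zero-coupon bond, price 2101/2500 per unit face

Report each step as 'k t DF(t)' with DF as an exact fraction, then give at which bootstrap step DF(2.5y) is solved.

step 1 [0.5y] swap r/2=59/1191: DF=(1 − 59/1191·(0))/(1+59/1191) = 1191/1250 ≈ 0.952800
step 2 [1y] bond c/2=1/100: DF=(958019/1000000 − 1/100·(0.952800))/(1+1/100) = 9391/10000 ≈ 0.939100
step 3 [1.5y] bond c/2=19/800: DF=(7815637/8000000 − 19/800·(0.952800+0.939100))/(1+19/800) = 569/625 ≈ 0.910400
step 4 [2y] zero: DF = P = 1721/2000 ≈ 0.860500
step 5 [2.5y] zero: DF = P = 2101/2500 ≈ 0.840400

1 1/2 1191/1250
2 1 9391/10000
3 3/2 569/625
4 2 1721/2000
5 5/2 2101/2500
DF(2.5y) is solved at step 5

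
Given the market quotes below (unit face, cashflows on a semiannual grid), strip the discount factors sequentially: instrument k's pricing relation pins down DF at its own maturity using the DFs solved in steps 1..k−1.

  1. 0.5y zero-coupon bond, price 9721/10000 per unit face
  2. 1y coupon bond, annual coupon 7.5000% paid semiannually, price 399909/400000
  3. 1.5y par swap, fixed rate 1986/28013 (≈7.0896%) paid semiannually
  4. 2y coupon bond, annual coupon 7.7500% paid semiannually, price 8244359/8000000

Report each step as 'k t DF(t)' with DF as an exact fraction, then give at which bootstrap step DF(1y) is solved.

step 1 [0.5y] zero: DF = P = 9721/10000 ≈ 0.972100
step 2 [1y] bond c/2=3/80: DF=(399909/400000 − 3/80·(0.972100))/(1+3/80) = 1857/2000 ≈ 0.928500
step 3 [1.5y] swap r/2=993/28013: DF=(1 − 993/28013·(0.972100+0.928500))/(1+993/28013) = 9007/10000 ≈ 0.900700
step 4 [2y] bond c/2=31/800: DF=(8244359/8000000 − 31/800·(0.972100+0.928500+0.900700))/(1+31/800) = 2219/2500 ≈ 0.887600

1 1/2 9721/10000
2 1 1857/2000
3 3/2 9007/10000
4 2 2219/2500
DF(1y) is solved at step 2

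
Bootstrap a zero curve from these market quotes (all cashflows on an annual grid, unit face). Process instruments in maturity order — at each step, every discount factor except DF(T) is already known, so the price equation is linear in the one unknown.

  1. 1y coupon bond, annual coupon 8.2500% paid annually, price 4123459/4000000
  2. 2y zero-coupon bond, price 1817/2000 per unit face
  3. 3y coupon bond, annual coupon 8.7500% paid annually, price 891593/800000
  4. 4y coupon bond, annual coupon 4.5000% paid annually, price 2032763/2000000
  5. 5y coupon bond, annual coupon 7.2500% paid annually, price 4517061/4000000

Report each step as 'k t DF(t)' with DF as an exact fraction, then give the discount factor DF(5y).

step 1 [1y] bond c/1=33/400: DF=(4123459/4000000 − 33/400·(0))/(1+33/400) = 9523/10000 ≈ 0.952300
step 2 [2y] zero: DF = P = 1817/2000 ≈ 0.908500
step 3 [3y] bond c/1=7/80: DF=(891593/800000 − 7/80·(0.952300+0.908500))/(1+7/80) = 8751/10000 ≈ 0.875100
step 4 [4y] bond c/1=9/200: DF=(2032763/2000000 − 9/200·(0.952300+0.908500+0.875100))/(1+9/200) = 2137/2500 ≈ 0.854800
step 5 [5y] bond c/1=29/400: DF=(4517061/4000000 − 29/400·(0.952300+0.908500+0.875100+0.854800))/(1+29/400) = 4051/5000 ≈ 0.810200

1 1 9523/10000
2 2 1817/2000
3 3 8751/10000
4 4 2137/2500
5 5 4051/5000
DF(5y) = 4051/5000 ≈ 0.810200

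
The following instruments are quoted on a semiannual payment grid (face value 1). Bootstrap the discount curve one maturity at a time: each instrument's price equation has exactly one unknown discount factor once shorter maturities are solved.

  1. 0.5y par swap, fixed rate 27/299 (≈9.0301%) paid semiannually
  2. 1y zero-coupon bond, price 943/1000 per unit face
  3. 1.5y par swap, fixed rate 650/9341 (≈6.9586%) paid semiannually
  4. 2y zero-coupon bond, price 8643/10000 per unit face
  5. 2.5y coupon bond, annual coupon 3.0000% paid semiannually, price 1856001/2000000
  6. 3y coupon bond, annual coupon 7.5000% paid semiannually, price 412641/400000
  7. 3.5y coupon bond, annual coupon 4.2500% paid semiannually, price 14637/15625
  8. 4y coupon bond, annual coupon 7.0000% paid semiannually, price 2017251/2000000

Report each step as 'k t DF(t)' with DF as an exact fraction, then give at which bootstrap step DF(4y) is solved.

step 1 [0.5y] swap r/2=27/598: DF=(1 − 27/598·(0))/(1+27/598) = 598/625 ≈ 0.956800
step 2 [1y] zero: DF = P = 943/1000 ≈ 0.943000
step 3 [1.5y] swap r/2=325/9341: DF=(1 − 325/9341·(0.956800+0.943000))/(1+325/9341) = 361/400 ≈ 0.902500
step 4 [2y] zero: DF = P = 8643/10000 ≈ 0.864300
step 5 [2.5y] bond c/2=3/200: DF=(1856001/2000000 − 3/200·(0.956800+0.943000+0.902500+0.864300))/(1+3/200) = 8601/10000 ≈ 0.860100
step 6 [3y] bond c/2=3/80: DF=(412641/400000 − 3/80·(0.956800+0.943000+0.902500+0.864300+0.860100))/(1+3/80) = 8307/10000 ≈ 0.830700
step 7 [3.5y] bond c/2=17/800: DF=(14637/15625 − 17/800·(0.956800+0.943000+0.902500+0.864300+0.860100+0.830700))/(1+17/800) = 4029/5000 ≈ 0.805800
step 8 [4y] bond c/2=7/200: DF=(2017251/2000000 − 7/200·(0.956800+0.943000+0.902500+0.864300+0.860100+0.830700+0.805800))/(1+7/200) = 7661/10000 ≈ 0.766100

1 1/2 598/625
2 1 943/1000
3 3/2 361/400
4 2 8643/10000
5 5/2 8601/10000
6 3 8307/10000
7 7/2 4029/5000
8 4 7661/10000
DF(4y) is solved at step 8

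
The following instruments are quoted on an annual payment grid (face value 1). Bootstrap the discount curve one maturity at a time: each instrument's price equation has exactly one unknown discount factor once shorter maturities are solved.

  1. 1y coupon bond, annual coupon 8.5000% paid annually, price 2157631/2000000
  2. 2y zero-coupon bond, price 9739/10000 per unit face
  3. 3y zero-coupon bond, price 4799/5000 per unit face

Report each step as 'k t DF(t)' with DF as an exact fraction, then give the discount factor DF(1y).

1 1 9943/10000
2 2 9739/10000
3 3 4799/5000
DF(1y) = 9943/10000 ≈ 0.994300

step 1 [1y] bond c/1=17/200: DF=(2157631/2000000 − 17/200·(0))/(1+17/200) = 9943/10000 ≈ 0.994300
step 2 [2y] zero: DF = P = 9739/10000 ≈ 0.973900
step 3 [3y] zero: DF = P = 4799/5000 ≈ 0.959800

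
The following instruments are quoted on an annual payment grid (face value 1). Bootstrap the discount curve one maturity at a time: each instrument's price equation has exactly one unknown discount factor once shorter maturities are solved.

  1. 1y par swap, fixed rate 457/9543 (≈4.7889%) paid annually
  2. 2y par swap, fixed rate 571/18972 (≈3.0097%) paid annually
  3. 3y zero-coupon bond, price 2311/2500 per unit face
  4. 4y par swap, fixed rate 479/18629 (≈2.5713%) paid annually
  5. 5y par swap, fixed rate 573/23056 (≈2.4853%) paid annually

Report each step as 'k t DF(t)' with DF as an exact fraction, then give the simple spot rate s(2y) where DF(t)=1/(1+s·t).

step 1 [1y] swap r/1=457/9543: DF=(1 − 457/9543·(0))/(1+457/9543) = 9543/10000 ≈ 0.954300
step 2 [2y] swap r/1=571/18972: DF=(1 − 571/18972·(0.954300))/(1+571/18972) = 9429/10000 ≈ 0.942900
step 3 [3y] zero: DF = P = 2311/2500 ≈ 0.924400
step 4 [4y] swap r/1=479/18629: DF=(1 − 479/18629·(0.954300+0.942900+0.924400))/(1+479/18629) = 4521/5000 ≈ 0.904200
step 5 [5y] swap r/1=573/23056: DF=(1 − 573/23056·(0.954300+0.942900+0.924400+0.904200))/(1+573/23056) = 4427/5000 ≈ 0.885400

1 1 9543/10000
2 2 9429/10000
3 3 2311/2500
4 4 4521/5000
5 5 4427/5000
s(2y) = (1/(9429/10000) − 1)/(2) = 571/18858 ≈ 3.0279%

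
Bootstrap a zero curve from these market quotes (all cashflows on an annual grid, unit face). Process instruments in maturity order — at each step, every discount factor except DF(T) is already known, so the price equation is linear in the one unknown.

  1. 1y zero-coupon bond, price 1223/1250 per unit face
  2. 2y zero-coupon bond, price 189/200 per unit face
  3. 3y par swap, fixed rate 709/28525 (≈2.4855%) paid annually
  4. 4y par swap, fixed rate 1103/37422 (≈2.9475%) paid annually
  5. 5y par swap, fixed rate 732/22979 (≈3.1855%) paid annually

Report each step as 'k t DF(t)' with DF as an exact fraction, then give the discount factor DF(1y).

step 1 [1y] zero: DF = P = 1223/1250 ≈ 0.978400
step 2 [2y] zero: DF = P = 189/200 ≈ 0.945000
step 3 [3y] swap r/1=709/28525: DF=(1 − 709/28525·(0.978400+0.945000))/(1+709/28525) = 9291/10000 ≈ 0.929100
step 4 [4y] swap r/1=1103/37422: DF=(1 − 1103/37422·(0.978400+0.945000+0.929100))/(1+1103/37422) = 8897/10000 ≈ 0.889700
step 5 [5y] swap r/1=732/22979: DF=(1 − 732/22979·(0.978400+0.945000+0.929100+0.889700))/(1+732/22979) = 1067/1250 ≈ 0.853600

1 1 1223/1250
2 2 189/200
3 3 9291/10000
4 4 8897/10000
5 5 1067/1250
DF(1y) = 1223/1250 ≈ 0.978400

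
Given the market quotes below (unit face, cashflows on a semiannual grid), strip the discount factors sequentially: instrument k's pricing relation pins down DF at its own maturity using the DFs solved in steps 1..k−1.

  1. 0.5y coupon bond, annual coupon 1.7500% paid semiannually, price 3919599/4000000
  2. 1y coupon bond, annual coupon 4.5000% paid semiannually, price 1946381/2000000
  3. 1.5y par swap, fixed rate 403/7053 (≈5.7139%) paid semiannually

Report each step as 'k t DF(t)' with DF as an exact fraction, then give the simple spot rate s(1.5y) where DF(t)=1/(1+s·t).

1 1/2 4857/5000
2 1 1163/1250
3 3/2 4597/5000
s(1.5y) = (1/(4597/5000) − 1)/(3/2) = 806/13791 ≈ 5.8444%

step 1 [0.5y] bond c/2=7/800: DF=(3919599/4000000 − 7/800·(0))/(1+7/800) = 4857/5000 ≈ 0.971400
step 2 [1y] bond c/2=9/400: DF=(1946381/2000000 − 9/400·(0.971400))/(1+9/400) = 1163/1250 ≈ 0.930400
step 3 [1.5y] swap r/2=403/14106: DF=(1 − 403/14106·(0.971400+0.930400))/(1+403/14106) = 4597/5000 ≈ 0.919400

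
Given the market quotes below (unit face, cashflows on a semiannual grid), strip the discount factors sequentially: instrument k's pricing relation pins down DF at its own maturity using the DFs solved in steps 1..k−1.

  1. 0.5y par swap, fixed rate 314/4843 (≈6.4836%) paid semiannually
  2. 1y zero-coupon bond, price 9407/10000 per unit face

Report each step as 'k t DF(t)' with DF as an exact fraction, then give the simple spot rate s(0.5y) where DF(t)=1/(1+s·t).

step 1 [0.5y] swap r/2=157/4843: DF=(1 − 157/4843·(0))/(1+157/4843) = 4843/5000 ≈ 0.968600
step 2 [1y] zero: DF = P = 9407/10000 ≈ 0.940700

1 1/2 4843/5000
2 1 9407/10000
s(0.5y) = (1/(4843/5000) − 1)/(1/2) = 314/4843 ≈ 6.4836%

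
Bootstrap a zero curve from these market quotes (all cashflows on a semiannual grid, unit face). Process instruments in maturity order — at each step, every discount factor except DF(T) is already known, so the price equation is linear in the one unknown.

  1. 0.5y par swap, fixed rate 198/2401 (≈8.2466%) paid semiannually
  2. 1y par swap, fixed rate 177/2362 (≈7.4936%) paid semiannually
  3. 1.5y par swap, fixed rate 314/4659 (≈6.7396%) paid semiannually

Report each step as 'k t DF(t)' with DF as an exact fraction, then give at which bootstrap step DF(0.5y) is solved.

step 1 [0.5y] swap r/2=99/2401: DF=(1 − 99/2401·(0))/(1+99/2401) = 2401/2500 ≈ 0.960400
step 2 [1y] swap r/2=177/4724: DF=(1 − 177/4724·(0.960400))/(1+177/4724) = 2323/2500 ≈ 0.929200
step 3 [1.5y] swap r/2=157/4659: DF=(1 − 157/4659·(0.960400+0.929200))/(1+157/4659) = 4529/5000 ≈ 0.905800

1 1/2 2401/2500
2 1 2323/2500
3 3/2 4529/5000
DF(0.5y) is solved at step 1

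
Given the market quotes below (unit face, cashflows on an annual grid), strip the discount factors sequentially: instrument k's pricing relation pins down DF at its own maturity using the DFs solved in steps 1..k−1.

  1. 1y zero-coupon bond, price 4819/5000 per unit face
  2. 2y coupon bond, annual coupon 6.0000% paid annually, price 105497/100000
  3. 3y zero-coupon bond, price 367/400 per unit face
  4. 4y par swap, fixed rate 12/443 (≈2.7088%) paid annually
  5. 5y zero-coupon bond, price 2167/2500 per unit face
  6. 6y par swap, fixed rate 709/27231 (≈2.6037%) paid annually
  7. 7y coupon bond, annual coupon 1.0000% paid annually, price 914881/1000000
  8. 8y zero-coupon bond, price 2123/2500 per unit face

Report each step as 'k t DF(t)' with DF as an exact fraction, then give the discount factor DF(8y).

1 1 4819/5000
2 2 9407/10000
3 3 367/400
4 4 562/625
5 5 2167/2500
6 6 4291/5000
7 7 8519/10000
8 8 2123/2500
DF(8y) = 2123/2500 ≈ 0.849200

step 1 [1y] zero: DF = P = 4819/5000 ≈ 0.963800
step 2 [2y] bond c/1=3/50: DF=(105497/100000 − 3/50·(0.963800))/(1+3/50) = 9407/10000 ≈ 0.940700
step 3 [3y] zero: DF = P = 367/400 ≈ 0.917500
step 4 [4y] swap r/1=12/443: DF=(1 − 12/443·(0.963800+0.940700+0.917500))/(1+12/443) = 562/625 ≈ 0.899200
step 5 [5y] zero: DF = P = 2167/2500 ≈ 0.866800
step 6 [6y] swap r/1=709/27231: DF=(1 − 709/27231·(0.963800+0.940700+0.917500+0.899200+0.866800))/(1+709/27231) = 4291/5000 ≈ 0.858200
step 7 [7y] bond c/1=1/100: DF=(914881/1000000 − 1/100·(0.963800+0.940700+0.917500+0.899200+0.866800+0.858200))/(1+1/100) = 8519/10000 ≈ 0.851900
step 8 [8y] zero: DF = P = 2123/2500 ≈ 0.849200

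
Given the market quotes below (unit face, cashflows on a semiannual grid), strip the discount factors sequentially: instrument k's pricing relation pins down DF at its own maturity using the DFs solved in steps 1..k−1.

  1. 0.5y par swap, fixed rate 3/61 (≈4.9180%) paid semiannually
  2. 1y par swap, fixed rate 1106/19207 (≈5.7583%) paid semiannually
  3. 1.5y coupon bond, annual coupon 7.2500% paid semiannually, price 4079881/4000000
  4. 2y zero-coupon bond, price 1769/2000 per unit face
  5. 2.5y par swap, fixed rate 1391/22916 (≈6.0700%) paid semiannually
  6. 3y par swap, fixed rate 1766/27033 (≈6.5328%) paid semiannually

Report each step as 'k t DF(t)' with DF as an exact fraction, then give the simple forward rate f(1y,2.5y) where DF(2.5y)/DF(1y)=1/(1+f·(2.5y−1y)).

1 1/2 122/125
2 1 9447/10000
3 3/2 9171/10000
4 2 1769/2000
5 5/2 8609/10000
6 3 4117/5000
f(1y,2.5y) = ((9447/10000)/(8609/10000) − 1)/(3/2) = 1676/25827 ≈ 6.4893%

step 1 [0.5y] swap r/2=3/122: DF=(1 − 3/122·(0))/(1+3/122) = 122/125 ≈ 0.976000
step 2 [1y] swap r/2=553/19207: DF=(1 − 553/19207·(0.976000))/(1+553/19207) = 9447/10000 ≈ 0.944700
step 3 [1.5y] bond c/2=29/800: DF=(4079881/4000000 − 29/800·(0.976000+0.944700))/(1+29/800) = 9171/10000 ≈ 0.917100
step 4 [2y] zero: DF = P = 1769/2000 ≈ 0.884500
step 5 [2.5y] swap r/2=1391/45832: DF=(1 − 1391/45832·(0.976000+0.944700+0.917100+0.884500))/(1+1391/45832) = 8609/10000 ≈ 0.860900
step 6 [3y] swap r/2=883/27033: DF=(1 − 883/27033·(0.976000+0.944700+0.917100+0.884500+0.860900))/(1+883/27033) = 4117/5000 ≈ 0.823400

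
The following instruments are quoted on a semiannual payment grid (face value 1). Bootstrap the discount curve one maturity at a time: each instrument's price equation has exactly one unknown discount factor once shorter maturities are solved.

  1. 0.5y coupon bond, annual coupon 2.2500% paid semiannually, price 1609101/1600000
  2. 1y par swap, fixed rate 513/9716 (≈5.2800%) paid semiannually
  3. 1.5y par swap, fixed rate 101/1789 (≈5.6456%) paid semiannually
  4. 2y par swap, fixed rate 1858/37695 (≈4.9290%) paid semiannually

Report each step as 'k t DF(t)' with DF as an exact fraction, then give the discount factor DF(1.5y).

1 1/2 1989/2000
2 1 9487/10000
3 3/2 1149/1250
4 2 9071/10000
DF(1.5y) = 1149/1250 ≈ 0.919200

step 1 [0.5y] bond c/2=9/800: DF=(1609101/1600000 − 9/800·(0))/(1+9/800) = 1989/2000 ≈ 0.994500
step 2 [1y] swap r/2=513/19432: DF=(1 − 513/19432·(0.994500))/(1+513/19432) = 9487/10000 ≈ 0.948700
step 3 [1.5y] swap r/2=101/3578: DF=(1 − 101/3578·(0.994500+0.948700))/(1+101/3578) = 1149/1250 ≈ 0.919200
step 4 [2y] swap r/2=929/37695: DF=(1 − 929/37695·(0.994500+0.948700+0.919200))/(1+929/37695) = 9071/10000 ≈ 0.907100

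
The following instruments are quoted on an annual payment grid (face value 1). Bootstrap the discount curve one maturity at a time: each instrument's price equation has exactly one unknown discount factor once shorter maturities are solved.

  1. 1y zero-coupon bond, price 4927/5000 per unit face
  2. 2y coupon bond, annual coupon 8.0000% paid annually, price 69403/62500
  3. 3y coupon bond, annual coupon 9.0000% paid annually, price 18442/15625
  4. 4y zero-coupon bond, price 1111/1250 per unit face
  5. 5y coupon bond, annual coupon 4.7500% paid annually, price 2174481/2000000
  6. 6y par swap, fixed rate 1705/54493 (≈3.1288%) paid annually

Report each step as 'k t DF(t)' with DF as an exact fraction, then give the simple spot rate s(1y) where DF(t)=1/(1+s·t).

1 1 4927/5000
2 2 597/625
3 3 4613/5000
4 4 1111/1250
5 5 4339/5000
6 6 1659/2000
s(1y) = (1/(4927/5000) − 1)/(1) = 73/4927 ≈ 1.4816%

step 1 [1y] zero: DF = P = 4927/5000 ≈ 0.985400
step 2 [2y] bond c/1=2/25: DF=(69403/62500 − 2/25·(0.985400))/(1+2/25) = 597/625 ≈ 0.955200
step 3 [3y] bond c/1=9/100: DF=(18442/15625 − 9/100·(0.985400+0.955200))/(1+9/100) = 4613/5000 ≈ 0.922600
step 4 [4y] zero: DF = P = 1111/1250 ≈ 0.888800
step 5 [5y] bond c/1=19/400: DF=(2174481/2000000 − 19/400·(0.985400+0.955200+0.922600+0.888800))/(1+19/400) = 4339/5000 ≈ 0.867800
step 6 [6y] swap r/1=1705/54493: DF=(1 − 1705/54493·(0.985400+0.955200+0.922600+0.888800+0.867800))/(1+1705/54493) = 1659/2000 ≈ 0.829500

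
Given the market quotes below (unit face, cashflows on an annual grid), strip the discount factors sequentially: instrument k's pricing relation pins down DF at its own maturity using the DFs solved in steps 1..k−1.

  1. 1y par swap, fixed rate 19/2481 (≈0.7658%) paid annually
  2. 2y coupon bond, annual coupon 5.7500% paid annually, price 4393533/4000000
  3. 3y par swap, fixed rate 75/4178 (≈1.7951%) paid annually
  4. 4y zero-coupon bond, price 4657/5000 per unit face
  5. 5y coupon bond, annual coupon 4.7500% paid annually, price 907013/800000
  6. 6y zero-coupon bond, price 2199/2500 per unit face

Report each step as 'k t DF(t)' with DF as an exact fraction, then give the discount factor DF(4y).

1 1 2481/2500
2 2 9847/10000
3 3 379/400
4 4 4657/5000
5 5 363/400
6 6 2199/2500
DF(4y) = 4657/5000 ≈ 0.931400

step 1 [1y] swap r/1=19/2481: DF=(1 − 19/2481·(0))/(1+19/2481) = 2481/2500 ≈ 0.992400
step 2 [2y] bond c/1=23/400: DF=(4393533/4000000 − 23/400·(0.992400))/(1+23/400) = 9847/10000 ≈ 0.984700
step 3 [3y] swap r/1=75/4178: DF=(1 − 75/4178·(0.992400+0.984700))/(1+75/4178) = 379/400 ≈ 0.947500
step 4 [4y] zero: DF = P = 4657/5000 ≈ 0.931400
step 5 [5y] bond c/1=19/400: DF=(907013/800000 − 19/400·(0.992400+0.984700+0.947500+0.931400))/(1+19/400) = 363/400 ≈ 0.907500
step 6 [6y] zero: DF = P = 2199/2500 ≈ 0.879600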